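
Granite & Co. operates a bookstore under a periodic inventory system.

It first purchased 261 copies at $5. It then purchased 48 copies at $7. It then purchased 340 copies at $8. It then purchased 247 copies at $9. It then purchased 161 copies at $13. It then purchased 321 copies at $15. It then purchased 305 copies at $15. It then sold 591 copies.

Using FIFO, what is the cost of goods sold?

Sale 1 (591) [FIFO — oldest first]: 261 @ $5 + 48 @ $7 + 282 @ $8 = $3,897
Ending inventory: 58 @ $8 + 247 @ $9 + 161 @ $13 + 321 @ $15 + 305 @ $15 = $14,170
Check: goods available $18,067 = COGS $3,897 + ending $14,170

COGS = $3,897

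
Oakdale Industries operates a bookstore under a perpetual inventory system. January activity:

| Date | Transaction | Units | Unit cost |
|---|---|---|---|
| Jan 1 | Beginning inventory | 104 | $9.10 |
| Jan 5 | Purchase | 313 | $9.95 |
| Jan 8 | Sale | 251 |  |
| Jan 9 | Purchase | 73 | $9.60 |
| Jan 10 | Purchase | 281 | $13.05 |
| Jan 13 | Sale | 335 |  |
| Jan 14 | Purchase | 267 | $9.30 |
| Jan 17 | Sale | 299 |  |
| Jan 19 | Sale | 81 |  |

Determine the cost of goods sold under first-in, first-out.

COGS = $10,242.10

Jan 8, 251 sold [FIFO — oldest first]: 104 @ $9.10 + 147 @ $9.95 = $2,409.05
Jan 13, 335 sold [FIFO — oldest first]: 166 @ $9.95 + 73 @ $9.60 + 96 @ $13.05 = $3,605.30
Jan 17, 299 sold [FIFO — oldest first]: 185 @ $13.05 + 114 @ $9.30 = $3,474.45
Jan 19, 81 sold [FIFO — oldest first]: 81 @ $9.30 = $753.30
Total COGS = $2,409.05 + $3,605.30 + $3,474.45 + $753.30 = $10,242.10
Ending inventory: 72 @ $9.30 = $669.60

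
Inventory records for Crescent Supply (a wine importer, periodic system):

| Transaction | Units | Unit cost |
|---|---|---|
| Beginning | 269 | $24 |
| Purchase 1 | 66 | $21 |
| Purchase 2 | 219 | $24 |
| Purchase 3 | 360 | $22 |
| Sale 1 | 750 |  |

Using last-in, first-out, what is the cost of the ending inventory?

Sale 1 (750) [LIFO — newest first]: 360 @ $22 + 219 @ $24 + 66 @ $21 + 105 @ $24 = $17,082
Ending inventory: 164 @ $24 = $3,936

Ending inventory = $3,936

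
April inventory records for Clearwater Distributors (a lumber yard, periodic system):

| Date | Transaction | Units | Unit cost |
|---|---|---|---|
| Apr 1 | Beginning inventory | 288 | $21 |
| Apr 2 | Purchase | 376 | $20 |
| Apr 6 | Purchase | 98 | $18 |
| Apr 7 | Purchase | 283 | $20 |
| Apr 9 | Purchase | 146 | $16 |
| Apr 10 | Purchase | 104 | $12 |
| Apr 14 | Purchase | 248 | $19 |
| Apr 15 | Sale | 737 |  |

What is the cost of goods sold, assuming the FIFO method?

Apr 15, 737 sold [FIFO — oldest first]: 288 @ $21 + 376 @ $20 + 73 @ $18 = $14,882
Ending inventory: 25 @ $18 + 283 @ $20 + 146 @ $16 + 104 @ $12 + 248 @ $19 = $14,406
Check: goods available $29,288 = COGS $14,882 + ending $14,406

COGS = $14,882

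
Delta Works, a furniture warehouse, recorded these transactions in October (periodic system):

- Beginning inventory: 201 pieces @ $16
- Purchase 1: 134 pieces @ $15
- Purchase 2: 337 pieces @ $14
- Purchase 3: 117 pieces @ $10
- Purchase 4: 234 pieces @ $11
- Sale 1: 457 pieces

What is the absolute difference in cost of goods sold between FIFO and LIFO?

$1,706

FIFO COGS: 201 @ $16 + 134 @ $15 + 122 @ $14 = $6,934
LIFO COGS: 234 @ $11 + 117 @ $10 + 106 @ $14 = $5,228
Difference = |$6,934 − $5,228| = $1,706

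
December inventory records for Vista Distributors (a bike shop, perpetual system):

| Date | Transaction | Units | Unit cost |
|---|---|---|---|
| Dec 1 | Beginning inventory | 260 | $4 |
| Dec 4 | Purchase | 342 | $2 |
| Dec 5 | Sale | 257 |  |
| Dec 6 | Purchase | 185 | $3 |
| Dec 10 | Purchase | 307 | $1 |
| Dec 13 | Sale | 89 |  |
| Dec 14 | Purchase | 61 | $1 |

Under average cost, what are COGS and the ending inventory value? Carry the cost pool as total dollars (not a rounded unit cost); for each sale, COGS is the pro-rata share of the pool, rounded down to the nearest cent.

COGS = $932.70; ending inventory = $1,714.30

After Dec 1: 260 on hand, pool $1,040.00 (≈ $4.0000 each)
After Dec 4: 602 on hand, pool $1,724.00 (≈ $2.8638 each)
Dec 5, sell 257: 257/602 × $1,724.00 → $735.99
After Dec 6: 530 on hand, pool $1,543.01 (≈ $2.9113 each)
After Dec 10: 837 on hand, pool $1,850.01 (≈ $2.2103 each)
Dec 13, sell 89: 89/837 × $1,850.01 → $196.71
After Dec 14: 809 on hand, pool $1,714.30 (≈ $2.1190 each)
Total COGS = $735.99 + $196.71 = $932.70
Ending inventory (cost pool remaining) = $1,714.30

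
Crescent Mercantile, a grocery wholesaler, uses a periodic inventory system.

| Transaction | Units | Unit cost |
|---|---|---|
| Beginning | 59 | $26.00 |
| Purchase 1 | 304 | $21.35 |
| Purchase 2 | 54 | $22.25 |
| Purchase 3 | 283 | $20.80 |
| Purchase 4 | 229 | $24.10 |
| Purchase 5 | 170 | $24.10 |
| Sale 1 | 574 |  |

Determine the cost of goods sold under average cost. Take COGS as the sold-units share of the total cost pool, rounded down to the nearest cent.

Sale 1, sell 574: 574/1099 × $24,728.20 → $12,915.36
Ending inventory (cost pool remaining) = $11,812.84
Check: goods available $24,728.20 = COGS $12,915.36 + ending $11,812.84

COGS = $12,915.36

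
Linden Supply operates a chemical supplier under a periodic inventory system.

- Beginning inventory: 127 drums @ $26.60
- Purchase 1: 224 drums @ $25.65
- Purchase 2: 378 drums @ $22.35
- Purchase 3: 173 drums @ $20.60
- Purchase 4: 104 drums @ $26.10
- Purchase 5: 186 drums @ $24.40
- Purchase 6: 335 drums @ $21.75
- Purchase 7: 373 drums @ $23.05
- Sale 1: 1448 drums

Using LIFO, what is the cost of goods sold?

Sale 1 (1448) [LIFO — newest first]: 373 @ $23.05 + 335 @ $21.75 + 186 @ $24.40 + 104 @ $26.10 + 173 @ $20.60 + 277 @ $22.35 = $32,891.45
Ending inventory: 127 @ $26.60 + 224 @ $25.65 + 101 @ $22.35 = $11,381.15

COGS = $32,891.45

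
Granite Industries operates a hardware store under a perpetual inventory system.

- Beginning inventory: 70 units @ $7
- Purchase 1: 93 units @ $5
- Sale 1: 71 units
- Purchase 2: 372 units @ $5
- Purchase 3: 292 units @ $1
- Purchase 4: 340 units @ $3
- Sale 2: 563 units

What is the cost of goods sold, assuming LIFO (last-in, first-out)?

Sale 1 (71) [LIFO — newest first]: 71 @ $5 = $355
Sale 2 (563) [LIFO — newest first]: 340 @ $3 + 223 @ $1 = $1,243
Total COGS = $355 + $1,243 = $1,598
Ending inventory: 70 @ $7 + 22 @ $5 + 372 @ $5 + 69 @ $1 = $2,529

COGS = $1,598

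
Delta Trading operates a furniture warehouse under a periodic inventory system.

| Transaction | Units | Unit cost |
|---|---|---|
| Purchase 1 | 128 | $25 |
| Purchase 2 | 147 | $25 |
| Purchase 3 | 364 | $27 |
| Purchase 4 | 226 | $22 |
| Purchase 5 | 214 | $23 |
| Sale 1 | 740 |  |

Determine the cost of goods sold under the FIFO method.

Sale 1 (740) [FIFO — oldest first]: 128 @ $25 + 147 @ $25 + 364 @ $27 + 101 @ $22 = $18,925
Ending inventory: 125 @ $22 + 214 @ $23 = $7,672
Check: goods available $26,597 = COGS $18,925 + ending $7,672

COGS = $18,925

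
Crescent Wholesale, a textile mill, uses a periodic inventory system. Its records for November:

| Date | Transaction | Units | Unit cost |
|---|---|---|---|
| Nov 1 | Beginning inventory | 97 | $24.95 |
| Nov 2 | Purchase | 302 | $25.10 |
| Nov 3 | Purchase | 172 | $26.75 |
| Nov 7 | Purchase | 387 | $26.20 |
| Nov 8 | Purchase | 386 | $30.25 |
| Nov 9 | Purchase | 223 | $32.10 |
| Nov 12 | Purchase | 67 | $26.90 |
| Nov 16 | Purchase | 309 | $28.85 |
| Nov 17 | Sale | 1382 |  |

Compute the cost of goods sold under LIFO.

Nov 17, 1382 sold [LIFO — newest first]: 309 @ $28.85 + 67 @ $26.90 + 223 @ $32.10 + 386 @ $30.25 + 387 @ $26.20 + 10 @ $26.75 = $39,958.65
Ending inventory: 97 @ $24.95 + 302 @ $25.10 + 162 @ $26.75 = $14,333.85

COGS = $39,958.65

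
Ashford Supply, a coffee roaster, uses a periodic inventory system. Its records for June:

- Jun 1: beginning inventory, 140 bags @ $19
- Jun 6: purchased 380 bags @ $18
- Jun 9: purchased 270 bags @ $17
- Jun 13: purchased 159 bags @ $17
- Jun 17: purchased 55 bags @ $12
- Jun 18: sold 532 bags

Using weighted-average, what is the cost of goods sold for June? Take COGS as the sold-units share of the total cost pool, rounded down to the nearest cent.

COGS = $9,248.00

Jun 18, sell 532: 532/1004 × $17,453.00 → $9,248.00
Ending inventory (cost pool remaining) = $8,205.00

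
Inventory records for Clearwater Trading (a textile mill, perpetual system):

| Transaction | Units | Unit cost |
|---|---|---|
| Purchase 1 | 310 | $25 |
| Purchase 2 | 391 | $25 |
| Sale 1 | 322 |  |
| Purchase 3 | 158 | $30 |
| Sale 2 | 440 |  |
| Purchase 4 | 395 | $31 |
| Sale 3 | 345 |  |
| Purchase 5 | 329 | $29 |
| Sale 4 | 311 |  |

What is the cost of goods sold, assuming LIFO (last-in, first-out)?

COGS = $39,554

Sale 1 (322) [LIFO — newest first]: 322 @ $25 = $8,050
Sale 2 (440) [LIFO — newest first]: 158 @ $30 + 69 @ $25 + 213 @ $25 = $11,790
Sale 3 (345) [LIFO — newest first]: 345 @ $31 = $10,695
Sale 4 (311) [LIFO — newest first]: 311 @ $29 = $9,019
Total COGS = $8,050 + $11,790 + $10,695 + $9,019 = $39,554
Ending inventory: 97 @ $25 + 50 @ $31 + 18 @ $29 = $4,497
Check: goods available $44,051 = COGS $39,554 + ending $4,497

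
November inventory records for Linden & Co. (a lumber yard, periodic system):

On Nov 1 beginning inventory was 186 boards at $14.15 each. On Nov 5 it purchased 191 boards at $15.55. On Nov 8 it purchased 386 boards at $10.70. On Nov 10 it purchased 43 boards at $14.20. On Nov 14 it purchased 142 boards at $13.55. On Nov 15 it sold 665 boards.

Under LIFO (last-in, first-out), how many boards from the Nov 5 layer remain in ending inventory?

Nov 15, 665 sold [LIFO — newest first]: 142 @ $13.55 + 43 @ $14.20 + 386 @ $10.70 + 94 @ $15.55 = $8,126.60
Ending inventory: 186 @ $14.15 + 97 @ $15.55 = $4,140.25

97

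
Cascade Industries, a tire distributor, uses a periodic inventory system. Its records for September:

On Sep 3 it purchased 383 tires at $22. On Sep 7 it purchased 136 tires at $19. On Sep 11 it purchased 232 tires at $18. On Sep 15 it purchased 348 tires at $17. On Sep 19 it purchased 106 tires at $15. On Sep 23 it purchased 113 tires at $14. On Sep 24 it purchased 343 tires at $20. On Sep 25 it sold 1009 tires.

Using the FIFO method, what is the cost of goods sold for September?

Sep 25, 1009 sold [FIFO — oldest first]: 383 @ $22 + 136 @ $19 + 232 @ $18 + 258 @ $17 = $19,572
Ending inventory: 90 @ $17 + 106 @ $15 + 113 @ $14 + 343 @ $20 = $11,562

COGS = $19,572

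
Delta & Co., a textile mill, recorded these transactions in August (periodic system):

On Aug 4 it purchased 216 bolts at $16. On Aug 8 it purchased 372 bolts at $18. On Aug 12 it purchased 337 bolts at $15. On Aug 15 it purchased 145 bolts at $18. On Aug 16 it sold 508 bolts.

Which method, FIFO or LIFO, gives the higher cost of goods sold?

FIFO COGS: 216 @ $16 + 292 @ $18 = $8,712
LIFO COGS: 145 @ $18 + 337 @ $15 + 26 @ $18 = $8,133

FIFO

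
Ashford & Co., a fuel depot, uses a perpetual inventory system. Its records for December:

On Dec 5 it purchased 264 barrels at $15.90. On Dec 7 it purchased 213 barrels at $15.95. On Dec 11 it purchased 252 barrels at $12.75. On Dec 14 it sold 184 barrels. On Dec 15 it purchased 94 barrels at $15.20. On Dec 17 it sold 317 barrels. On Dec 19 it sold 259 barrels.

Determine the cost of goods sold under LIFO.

COGS = $11,235.05

Dec 14, 184 sold [LIFO — newest first]: 184 @ $12.75 = $2,346.00
Dec 17, 317 sold [LIFO — newest first]: 94 @ $15.20 + 68 @ $12.75 + 155 @ $15.95 = $4,768.05
Dec 19, 259 sold [LIFO — newest first]: 58 @ $15.95 + 201 @ $15.90 = $4,121.00
Total COGS = $2,346.00 + $4,768.05 + $4,121.00 = $11,235.05
Ending inventory: 63 @ $15.90 = $1,001.70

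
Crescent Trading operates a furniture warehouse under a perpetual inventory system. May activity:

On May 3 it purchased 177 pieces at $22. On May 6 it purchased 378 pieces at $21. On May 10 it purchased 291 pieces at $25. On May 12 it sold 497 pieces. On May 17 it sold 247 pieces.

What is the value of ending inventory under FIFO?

Ending inventory = $2,550

May 12, 497 sold [FIFO — oldest first]: 177 @ $22 + 320 @ $21 = $10,614
May 17, 247 sold [FIFO — oldest first]: 58 @ $21 + 189 @ $25 = $5,943
Total COGS = $10,614 + $5,943 = $16,557
Ending inventory: 102 @ $25 = $2,550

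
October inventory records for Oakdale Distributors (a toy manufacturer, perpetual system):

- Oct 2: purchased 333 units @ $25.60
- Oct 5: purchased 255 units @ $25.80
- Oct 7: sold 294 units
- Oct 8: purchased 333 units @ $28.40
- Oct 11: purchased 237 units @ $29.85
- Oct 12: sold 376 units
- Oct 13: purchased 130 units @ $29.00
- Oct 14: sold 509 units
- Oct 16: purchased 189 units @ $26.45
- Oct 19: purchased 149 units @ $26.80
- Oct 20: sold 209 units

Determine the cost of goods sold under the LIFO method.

COGS = $38,195.25

Oct 7, 294 sold [LIFO — newest first]: 255 @ $25.80 + 39 @ $25.60 = $7,577.40
Oct 12, 376 sold [LIFO — newest first]: 237 @ $29.85 + 139 @ $28.40 = $11,022.05
Oct 14, 509 sold [LIFO — newest first]: 130 @ $29.00 + 194 @ $28.40 + 185 @ $25.60 = $14,015.60
Oct 20, 209 sold [LIFO — newest first]: 149 @ $26.80 + 60 @ $26.45 = $5,580.20
Total COGS = $7,577.40 + $11,022.05 + $14,015.60 + $5,580.20 = $38,195.25
Ending inventory: 109 @ $25.60 + 129 @ $26.45 = $6,202.45
Check: goods available $44,397.70 = COGS $38,195.25 + ending $6,202.45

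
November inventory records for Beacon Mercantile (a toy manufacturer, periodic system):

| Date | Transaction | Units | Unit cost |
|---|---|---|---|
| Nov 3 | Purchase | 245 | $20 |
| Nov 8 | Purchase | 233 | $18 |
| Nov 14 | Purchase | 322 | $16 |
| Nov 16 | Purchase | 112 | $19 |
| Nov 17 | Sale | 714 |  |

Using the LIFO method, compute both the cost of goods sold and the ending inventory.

COGS = $12,414; ending inventory = $3,960

Nov 17, 714 sold [LIFO — newest first]: 112 @ $19 + 322 @ $16 + 233 @ $18 + 47 @ $20 = $12,414
Ending inventory: 198 @ $20 = $3,960
Check: goods available $16,374 = COGS $12,414 + ending $3,960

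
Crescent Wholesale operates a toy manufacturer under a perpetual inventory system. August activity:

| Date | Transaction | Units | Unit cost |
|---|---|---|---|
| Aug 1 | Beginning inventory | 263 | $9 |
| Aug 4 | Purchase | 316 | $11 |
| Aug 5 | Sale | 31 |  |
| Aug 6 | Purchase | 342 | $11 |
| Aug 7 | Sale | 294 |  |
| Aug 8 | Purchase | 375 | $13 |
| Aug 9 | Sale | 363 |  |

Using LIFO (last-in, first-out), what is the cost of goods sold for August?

Aug 5, 31 sold [LIFO — newest first]: 31 @ $11 = $341
Aug 7, 294 sold [LIFO — newest first]: 294 @ $11 = $3,234
Aug 9, 363 sold [LIFO — newest first]: 363 @ $13 = $4,719
Total COGS = $341 + $3,234 + $4,719 = $8,294
Ending inventory: 263 @ $9 + 285 @ $11 + 48 @ $11 + 12 @ $13 = $6,186
Check: goods available $14,480 = COGS $8,294 + ending $6,186

COGS = $8,294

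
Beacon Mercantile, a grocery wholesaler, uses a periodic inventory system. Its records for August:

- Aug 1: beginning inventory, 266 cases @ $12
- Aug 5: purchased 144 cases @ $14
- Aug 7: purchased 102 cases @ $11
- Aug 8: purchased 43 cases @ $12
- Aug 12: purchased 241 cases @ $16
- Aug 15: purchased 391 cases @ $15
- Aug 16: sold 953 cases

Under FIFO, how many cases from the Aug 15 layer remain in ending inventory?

234

Aug 16, 953 sold [FIFO — oldest first]: 266 @ $12 + 144 @ $14 + 102 @ $11 + 43 @ $12 + 241 @ $16 + 157 @ $15 = $13,057
Ending inventory: 234 @ $15 = $3,510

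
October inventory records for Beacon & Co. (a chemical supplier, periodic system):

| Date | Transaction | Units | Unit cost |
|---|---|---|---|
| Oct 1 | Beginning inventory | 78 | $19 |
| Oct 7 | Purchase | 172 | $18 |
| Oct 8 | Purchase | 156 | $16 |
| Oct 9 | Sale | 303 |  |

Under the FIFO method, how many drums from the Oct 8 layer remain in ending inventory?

103

Oct 9, 303 sold [FIFO — oldest first]: 78 @ $19 + 172 @ $18 + 53 @ $16 = $5,426
Ending inventory: 103 @ $16 = $1,648
Check: goods available $7,074 = COGS $5,426 + ending $1,648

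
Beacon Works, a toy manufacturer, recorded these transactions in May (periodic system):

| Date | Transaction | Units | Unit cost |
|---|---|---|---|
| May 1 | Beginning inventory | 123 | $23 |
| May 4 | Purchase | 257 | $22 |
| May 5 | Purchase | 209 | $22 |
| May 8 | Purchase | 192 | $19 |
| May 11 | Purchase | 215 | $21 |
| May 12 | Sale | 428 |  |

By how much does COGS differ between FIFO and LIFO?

$914

FIFO COGS: 123 @ $23 + 257 @ $22 + 48 @ $22 = $9,539
LIFO COGS: 215 @ $21 + 192 @ $19 + 21 @ $22 = $8,625
Difference = |$9,539 − $8,625| = $914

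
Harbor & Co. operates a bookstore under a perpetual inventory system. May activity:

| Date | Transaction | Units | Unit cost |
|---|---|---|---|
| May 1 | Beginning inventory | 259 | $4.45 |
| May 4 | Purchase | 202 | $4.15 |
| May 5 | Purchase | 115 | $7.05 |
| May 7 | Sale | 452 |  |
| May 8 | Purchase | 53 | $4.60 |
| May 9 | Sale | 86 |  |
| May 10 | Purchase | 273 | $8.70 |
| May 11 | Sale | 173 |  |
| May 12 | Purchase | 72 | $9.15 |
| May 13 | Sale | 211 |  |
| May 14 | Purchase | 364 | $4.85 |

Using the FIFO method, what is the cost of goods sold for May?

COGS = $5,603.50

May 7, 452 sold [FIFO — oldest first]: 259 @ $4.45 + 193 @ $4.15 = $1,953.50
May 9, 86 sold [FIFO — oldest first]: 9 @ $4.15 + 77 @ $7.05 = $580.20
May 11, 173 sold [FIFO — oldest first]: 38 @ $7.05 + 53 @ $4.60 + 82 @ $8.70 = $1,225.10
May 13, 211 sold [FIFO — oldest first]: 191 @ $8.70 + 20 @ $9.15 = $1,844.70
Total COGS = $1,953.50 + $580.20 + $1,225.10 + $1,844.70 = $5,603.50
Ending inventory: 52 @ $9.15 + 364 @ $4.85 = $2,241.20
Check: goods available $7,844.70 = COGS $5,603.50 + ending $2,241.20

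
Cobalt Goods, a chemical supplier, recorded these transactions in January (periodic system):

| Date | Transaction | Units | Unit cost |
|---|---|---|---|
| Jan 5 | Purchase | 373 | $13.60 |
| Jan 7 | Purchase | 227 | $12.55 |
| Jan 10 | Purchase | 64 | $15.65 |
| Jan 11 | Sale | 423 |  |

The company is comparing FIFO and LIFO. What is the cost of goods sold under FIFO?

FIFO COGS: 373 @ $13.60 + 50 @ $12.55 = $5,700.30
LIFO COGS: 64 @ $15.65 + 227 @ $12.55 + 132 @ $13.60 = $5,645.65

COGS = $5,700.30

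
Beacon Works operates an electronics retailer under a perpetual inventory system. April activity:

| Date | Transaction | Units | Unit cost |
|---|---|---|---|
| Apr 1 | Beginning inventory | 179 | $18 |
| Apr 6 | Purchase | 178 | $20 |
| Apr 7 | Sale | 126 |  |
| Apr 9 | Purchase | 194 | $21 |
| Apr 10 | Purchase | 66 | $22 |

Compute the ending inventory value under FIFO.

Apr 7, 126 sold [FIFO — oldest first]: 126 @ $18 = $2,268
Ending inventory: 53 @ $18 + 178 @ $20 + 194 @ $21 + 66 @ $22 = $10,040

Ending inventory = $10,040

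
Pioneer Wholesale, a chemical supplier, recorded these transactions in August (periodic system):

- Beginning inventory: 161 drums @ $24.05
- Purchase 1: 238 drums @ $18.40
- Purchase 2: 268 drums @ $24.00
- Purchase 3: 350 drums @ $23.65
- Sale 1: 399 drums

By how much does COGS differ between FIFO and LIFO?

$1,202.25

FIFO COGS: 161 @ $24.05 + 238 @ $18.40 = $8,251.25
LIFO COGS: 350 @ $23.65 + 49 @ $24.00 = $9,453.50
Difference = |$8,251.25 − $9,453.50| = $1,202.25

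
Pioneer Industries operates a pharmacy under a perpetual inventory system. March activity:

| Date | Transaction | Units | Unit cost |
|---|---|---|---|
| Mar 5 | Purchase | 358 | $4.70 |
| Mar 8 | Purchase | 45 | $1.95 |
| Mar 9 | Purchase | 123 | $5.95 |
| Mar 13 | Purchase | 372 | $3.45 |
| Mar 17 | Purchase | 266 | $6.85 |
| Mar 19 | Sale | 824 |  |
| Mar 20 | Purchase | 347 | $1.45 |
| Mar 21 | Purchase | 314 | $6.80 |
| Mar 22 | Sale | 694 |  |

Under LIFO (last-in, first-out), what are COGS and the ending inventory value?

Mar 19, 824 sold [LIFO — newest first]: 266 @ $6.85 + 372 @ $3.45 + 123 @ $5.95 + 45 @ $1.95 + 18 @ $4.70 = $4,009.70
Mar 22, 694 sold [LIFO — newest first]: 314 @ $6.80 + 347 @ $1.45 + 33 @ $4.70 = $2,793.45
Total COGS = $4,009.70 + $2,793.45 = $6,803.15
Ending inventory: 307 @ $4.70 = $1,442.90

COGS = $6,803.15; ending inventory = $1,442.90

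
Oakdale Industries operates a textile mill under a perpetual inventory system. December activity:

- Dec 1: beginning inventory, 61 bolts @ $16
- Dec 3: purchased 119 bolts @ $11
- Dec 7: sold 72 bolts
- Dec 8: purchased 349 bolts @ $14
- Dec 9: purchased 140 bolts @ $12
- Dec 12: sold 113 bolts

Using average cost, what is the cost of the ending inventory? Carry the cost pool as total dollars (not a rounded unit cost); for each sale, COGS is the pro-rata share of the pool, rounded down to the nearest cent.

After Dec 1: 61 on hand, pool $976.00 (≈ $16.0000 each)
After Dec 3: 180 on hand, pool $2,285.00 (≈ $12.6944 each)
Dec 7, sell 72: 72/180 × $2,285.00 → $914.00
After Dec 8: 457 on hand, pool $6,257.00 (≈ $13.6915 each)
After Dec 9: 597 on hand, pool $7,937.00 (≈ $13.2948 each)
Dec 12, sell 113: 113/597 × $7,937.00 → $1,502.31
Total COGS = $914.00 + $1,502.31 = $2,416.31
Ending inventory (cost pool remaining) = $6,434.69
Check: goods available $8,851.00 = COGS $2,416.31 + ending $6,434.69

Ending inventory = $6,434.69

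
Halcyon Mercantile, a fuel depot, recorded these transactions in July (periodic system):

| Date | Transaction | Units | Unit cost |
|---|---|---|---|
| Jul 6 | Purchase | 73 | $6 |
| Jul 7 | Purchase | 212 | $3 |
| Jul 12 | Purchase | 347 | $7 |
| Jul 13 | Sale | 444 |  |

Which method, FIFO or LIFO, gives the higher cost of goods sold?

FIFO COGS: 73 @ $6 + 212 @ $3 + 159 @ $7 = $2,187
LIFO COGS: 347 @ $7 + 97 @ $3 = $2,720

LIFO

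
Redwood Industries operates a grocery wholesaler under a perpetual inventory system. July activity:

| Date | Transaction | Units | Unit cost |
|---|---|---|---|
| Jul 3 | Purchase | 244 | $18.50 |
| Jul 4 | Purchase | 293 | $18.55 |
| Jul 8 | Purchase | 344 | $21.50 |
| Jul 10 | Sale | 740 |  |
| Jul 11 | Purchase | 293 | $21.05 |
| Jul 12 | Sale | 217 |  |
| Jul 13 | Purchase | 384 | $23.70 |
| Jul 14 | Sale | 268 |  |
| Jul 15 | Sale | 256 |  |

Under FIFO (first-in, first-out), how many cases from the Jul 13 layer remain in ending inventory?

Jul 10, 740 sold [FIFO — oldest first]: 244 @ $18.50 + 293 @ $18.55 + 203 @ $21.50 = $14,313.65
Jul 12, 217 sold [FIFO — oldest first]: 141 @ $21.50 + 76 @ $21.05 = $4,631.30
Jul 14, 268 sold [FIFO — oldest first]: 217 @ $21.05 + 51 @ $23.70 = $5,776.55
Jul 15, 256 sold [FIFO — oldest first]: 256 @ $23.70 = $6,067.20
Total COGS = $14,313.65 + $4,631.30 + $5,776.55 + $6,067.20 = $30,788.70
Ending inventory: 77 @ $23.70 = $1,824.90

77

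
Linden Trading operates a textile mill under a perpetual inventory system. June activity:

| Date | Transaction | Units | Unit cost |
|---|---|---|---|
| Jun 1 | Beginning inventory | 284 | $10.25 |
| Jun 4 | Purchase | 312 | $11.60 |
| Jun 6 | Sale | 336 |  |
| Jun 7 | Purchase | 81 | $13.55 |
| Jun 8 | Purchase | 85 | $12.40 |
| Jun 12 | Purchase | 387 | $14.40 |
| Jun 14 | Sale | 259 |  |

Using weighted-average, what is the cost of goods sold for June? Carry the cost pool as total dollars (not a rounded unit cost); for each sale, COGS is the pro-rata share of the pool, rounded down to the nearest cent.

After Jun 1: 284 on hand, pool $2,911.00 (≈ $10.2500 each)
After Jun 4: 596 on hand, pool $6,530.20 (≈ $10.9567 each)
Jun 6, sell 336: 336/596 × $6,530.20 → $3,681.45
After Jun 7: 341 on hand, pool $3,946.30 (≈ $11.5727 each)
After Jun 8: 426 on hand, pool $5,000.30 (≈ $11.7378 each)
After Jun 12: 813 on hand, pool $10,573.10 (≈ $13.0050 each)
Jun 14, sell 259: 259/813 × $10,573.10 → $3,368.30
Total COGS = $3,681.45 + $3,368.30 = $7,049.75
Ending inventory (cost pool remaining) = $7,204.80

COGS = $7,049.75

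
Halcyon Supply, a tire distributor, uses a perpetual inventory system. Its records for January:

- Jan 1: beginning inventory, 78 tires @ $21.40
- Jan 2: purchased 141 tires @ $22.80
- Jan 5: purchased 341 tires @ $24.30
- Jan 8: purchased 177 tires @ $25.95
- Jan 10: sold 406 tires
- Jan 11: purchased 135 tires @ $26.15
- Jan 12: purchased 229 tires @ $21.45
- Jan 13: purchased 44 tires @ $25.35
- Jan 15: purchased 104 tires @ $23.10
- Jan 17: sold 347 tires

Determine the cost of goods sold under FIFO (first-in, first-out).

COGS = $18,181.85

Jan 10, 406 sold [FIFO — oldest first]: 78 @ $21.40 + 141 @ $22.80 + 187 @ $24.30 = $9,428.10
Jan 17, 347 sold [FIFO — oldest first]: 154 @ $24.30 + 177 @ $25.95 + 16 @ $26.15 = $8,753.75
Total COGS = $9,428.10 + $8,753.75 = $18,181.85
Ending inventory: 119 @ $26.15 + 229 @ $21.45 + 44 @ $25.35 + 104 @ $23.10 = $11,541.70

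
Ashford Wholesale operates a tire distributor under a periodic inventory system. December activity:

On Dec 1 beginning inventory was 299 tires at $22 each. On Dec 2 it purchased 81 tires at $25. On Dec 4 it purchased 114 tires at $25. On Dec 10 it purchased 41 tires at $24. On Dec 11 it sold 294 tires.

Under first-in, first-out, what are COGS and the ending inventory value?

COGS = $6,468; ending inventory = $5,969

Dec 11, 294 sold [FIFO — oldest first]: 294 @ $22 = $6,468
Ending inventory: 5 @ $22 + 81 @ $25 + 114 @ $25 + 41 @ $24 = $5,969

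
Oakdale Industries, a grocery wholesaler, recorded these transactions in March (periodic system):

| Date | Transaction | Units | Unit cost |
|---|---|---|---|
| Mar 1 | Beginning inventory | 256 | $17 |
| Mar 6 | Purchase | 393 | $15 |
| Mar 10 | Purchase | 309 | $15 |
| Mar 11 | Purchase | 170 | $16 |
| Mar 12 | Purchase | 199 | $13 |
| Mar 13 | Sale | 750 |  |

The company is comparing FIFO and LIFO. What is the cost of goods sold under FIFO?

FIFO COGS: 256 @ $17 + 393 @ $15 + 101 @ $15 = $11,762
LIFO COGS: 199 @ $13 + 170 @ $16 + 309 @ $15 + 72 @ $15 = $11,022

COGS = $11,762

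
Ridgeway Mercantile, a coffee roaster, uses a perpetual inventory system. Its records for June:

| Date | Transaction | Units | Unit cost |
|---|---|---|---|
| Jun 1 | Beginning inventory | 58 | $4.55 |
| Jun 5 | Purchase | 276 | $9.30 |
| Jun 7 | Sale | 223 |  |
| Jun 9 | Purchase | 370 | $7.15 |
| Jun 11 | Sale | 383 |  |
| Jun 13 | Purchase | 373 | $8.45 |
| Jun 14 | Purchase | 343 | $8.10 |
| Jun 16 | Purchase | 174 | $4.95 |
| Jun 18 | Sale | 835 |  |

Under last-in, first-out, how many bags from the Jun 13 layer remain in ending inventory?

55

Jun 7, 223 sold [LIFO — newest first]: 223 @ $9.30 = $2,073.90
Jun 11, 383 sold [LIFO — newest first]: 370 @ $7.15 + 13 @ $9.30 = $2,766.40
Jun 18, 835 sold [LIFO — newest first]: 174 @ $4.95 + 343 @ $8.10 + 318 @ $8.45 = $6,326.70
Total COGS = $2,073.90 + $2,766.40 + $6,326.70 = $11,167.00
Ending inventory: 58 @ $4.55 + 40 @ $9.30 + 55 @ $8.45 = $1,100.65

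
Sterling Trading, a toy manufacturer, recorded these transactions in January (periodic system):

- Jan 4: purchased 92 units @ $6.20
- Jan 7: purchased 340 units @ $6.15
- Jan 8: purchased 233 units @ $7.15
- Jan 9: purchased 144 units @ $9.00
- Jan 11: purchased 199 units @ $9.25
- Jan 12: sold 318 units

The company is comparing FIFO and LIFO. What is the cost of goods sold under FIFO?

COGS = $1,960.30

FIFO COGS: 92 @ $6.20 + 226 @ $6.15 = $1,960.30
LIFO COGS: 199 @ $9.25 + 119 @ $9.00 = $2,911.75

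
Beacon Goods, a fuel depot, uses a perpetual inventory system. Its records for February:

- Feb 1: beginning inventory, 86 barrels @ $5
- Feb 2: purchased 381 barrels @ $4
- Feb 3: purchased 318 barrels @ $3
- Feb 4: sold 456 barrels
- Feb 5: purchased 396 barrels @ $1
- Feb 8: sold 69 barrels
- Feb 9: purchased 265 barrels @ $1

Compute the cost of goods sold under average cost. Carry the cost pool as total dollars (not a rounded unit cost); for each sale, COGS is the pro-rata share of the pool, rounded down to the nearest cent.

After Feb 1: 86 on hand, pool $430.00 (≈ $5.0000 each)
After Feb 2: 467 on hand, pool $1,954.00 (≈ $4.1842 each)
After Feb 3: 785 on hand, pool $2,908.00 (≈ $3.7045 each)
Feb 4, sell 456: 456/785 × $2,908.00 → $1,689.23
After Feb 5: 725 on hand, pool $1,614.77 (≈ $2.2273 each)
Feb 8, sell 69: 69/725 × $1,614.77 → $153.68
After Feb 9: 921 on hand, pool $1,726.09 (≈ $1.8741 each)
Total COGS = $1,689.23 + $153.68 = $1,842.91
Ending inventory (cost pool remaining) = $1,726.09

COGS = $1,842.91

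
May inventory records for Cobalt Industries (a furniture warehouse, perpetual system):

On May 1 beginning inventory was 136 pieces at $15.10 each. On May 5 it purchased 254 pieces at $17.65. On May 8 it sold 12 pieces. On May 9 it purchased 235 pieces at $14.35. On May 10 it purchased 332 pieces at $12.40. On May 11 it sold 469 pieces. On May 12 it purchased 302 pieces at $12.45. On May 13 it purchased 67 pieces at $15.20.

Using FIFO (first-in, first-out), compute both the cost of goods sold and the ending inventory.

May 8, 12 sold [FIFO — oldest first]: 12 @ $15.10 = $181.20
May 11, 469 sold [FIFO — oldest first]: 124 @ $15.10 + 254 @ $17.65 + 91 @ $14.35 = $7,661.35
Total COGS = $181.20 + $7,661.35 = $7,842.55
Ending inventory: 144 @ $14.35 + 332 @ $12.40 + 302 @ $12.45 + 67 @ $15.20 = $10,961.50
Check: goods available $18,804.05 = COGS $7,842.55 + ending $10,961.50

COGS = $7,842.55; ending inventory = $10,961.50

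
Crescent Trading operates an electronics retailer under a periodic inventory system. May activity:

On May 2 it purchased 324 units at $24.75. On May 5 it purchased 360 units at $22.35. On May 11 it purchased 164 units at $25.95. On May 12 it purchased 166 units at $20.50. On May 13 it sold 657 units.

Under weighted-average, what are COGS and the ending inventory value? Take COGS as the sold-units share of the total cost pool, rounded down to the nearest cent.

COGS = $15,371.33; ending inventory = $8,352.47

May 13, sell 657: 657/1014 × $23,723.80 → $15,371.33
Ending inventory (cost pool remaining) = $8,352.47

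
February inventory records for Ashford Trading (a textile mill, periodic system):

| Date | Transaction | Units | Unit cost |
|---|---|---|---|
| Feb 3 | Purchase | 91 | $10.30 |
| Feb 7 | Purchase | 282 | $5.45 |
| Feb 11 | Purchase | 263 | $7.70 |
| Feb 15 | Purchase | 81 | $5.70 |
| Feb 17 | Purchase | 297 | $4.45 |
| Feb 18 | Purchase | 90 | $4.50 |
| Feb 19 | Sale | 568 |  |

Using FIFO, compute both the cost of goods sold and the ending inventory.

Feb 19, 568 sold [FIFO — oldest first]: 91 @ $10.30 + 282 @ $5.45 + 195 @ $7.70 = $3,975.70
Ending inventory: 68 @ $7.70 + 81 @ $5.70 + 297 @ $4.45 + 90 @ $4.50 = $2,711.95

COGS = $3,975.70; ending inventory = $2,711.95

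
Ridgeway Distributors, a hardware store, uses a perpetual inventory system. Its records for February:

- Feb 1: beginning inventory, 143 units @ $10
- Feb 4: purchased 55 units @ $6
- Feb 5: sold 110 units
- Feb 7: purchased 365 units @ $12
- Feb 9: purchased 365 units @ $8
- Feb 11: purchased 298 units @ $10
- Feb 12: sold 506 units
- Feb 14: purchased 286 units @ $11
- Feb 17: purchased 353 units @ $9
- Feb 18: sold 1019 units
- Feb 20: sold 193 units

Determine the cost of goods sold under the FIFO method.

Feb 5, 110 sold [FIFO — oldest first]: 110 @ $10 = $1,100
Feb 12, 506 sold [FIFO — oldest first]: 33 @ $10 + 55 @ $6 + 365 @ $12 + 53 @ $8 = $5,464
Feb 18, 1019 sold [FIFO — oldest first]: 312 @ $8 + 298 @ $10 + 286 @ $11 + 123 @ $9 = $9,729
Feb 20, 193 sold [FIFO — oldest first]: 193 @ $9 = $1,737
Total COGS = $1,100 + $5,464 + $9,729 + $1,737 = $18,030
Ending inventory: 37 @ $9 = $333

COGS = $18,030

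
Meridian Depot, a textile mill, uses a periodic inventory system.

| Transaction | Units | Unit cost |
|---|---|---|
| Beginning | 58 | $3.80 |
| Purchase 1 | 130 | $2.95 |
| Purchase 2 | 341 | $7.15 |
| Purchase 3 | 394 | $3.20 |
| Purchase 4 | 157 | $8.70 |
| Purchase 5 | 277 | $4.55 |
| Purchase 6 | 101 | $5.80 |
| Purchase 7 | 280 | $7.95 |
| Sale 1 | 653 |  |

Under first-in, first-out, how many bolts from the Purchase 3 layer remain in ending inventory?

270

Sale 1 (653) [FIFO — oldest first]: 58 @ $3.80 + 130 @ $2.95 + 341 @ $7.15 + 124 @ $3.20 = $3,438.85
Ending inventory: 270 @ $3.20 + 157 @ $8.70 + 277 @ $4.55 + 101 @ $5.80 + 280 @ $7.95 = $6,302.05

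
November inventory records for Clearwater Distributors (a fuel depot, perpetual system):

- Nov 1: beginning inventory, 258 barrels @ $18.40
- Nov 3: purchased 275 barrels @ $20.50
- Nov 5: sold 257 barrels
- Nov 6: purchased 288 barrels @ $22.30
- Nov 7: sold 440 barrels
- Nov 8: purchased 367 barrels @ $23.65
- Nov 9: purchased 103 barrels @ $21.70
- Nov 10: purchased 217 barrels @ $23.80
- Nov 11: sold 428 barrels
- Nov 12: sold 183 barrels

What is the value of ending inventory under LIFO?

Ending inventory = $4,079.00

Nov 5, 257 sold [LIFO — newest first]: 257 @ $20.50 = $5,268.50
Nov 7, 440 sold [LIFO — newest first]: 288 @ $22.30 + 18 @ $20.50 + 134 @ $18.40 = $9,257.00
Nov 11, 428 sold [LIFO — newest first]: 217 @ $23.80 + 103 @ $21.70 + 108 @ $23.65 = $9,953.90
Nov 12, 183 sold [LIFO — newest first]: 183 @ $23.65 = $4,327.95
Total COGS = $5,268.50 + $9,257.00 + $9,953.90 + $4,327.95 = $28,807.35
Ending inventory: 124 @ $18.40 + 76 @ $23.65 = $4,079.00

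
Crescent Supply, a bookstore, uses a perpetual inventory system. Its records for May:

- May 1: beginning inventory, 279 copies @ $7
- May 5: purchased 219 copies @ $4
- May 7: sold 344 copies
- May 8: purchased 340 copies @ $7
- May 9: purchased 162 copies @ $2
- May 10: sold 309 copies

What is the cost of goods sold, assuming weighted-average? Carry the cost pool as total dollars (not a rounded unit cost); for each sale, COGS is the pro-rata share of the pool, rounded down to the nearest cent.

After May 1: 279 on hand, pool $1,953.00 (≈ $7.0000 each)
After May 5: 498 on hand, pool $2,829.00 (≈ $5.6807 each)
May 7, sell 344: 344/498 × $2,829.00 → $1,954.16
After May 8: 494 on hand, pool $3,254.84 (≈ $6.5887 each)
After May 9: 656 on hand, pool $3,578.84 (≈ $5.4555 each)
May 10, sell 309: 309/656 × $3,578.84 → $1,685.76
Total COGS = $1,954.16 + $1,685.76 = $3,639.92
Ending inventory (cost pool remaining) = $1,893.08
Check: goods available $5,533.00 = COGS $3,639.92 + ending $1,893.08

COGS = $3,639.92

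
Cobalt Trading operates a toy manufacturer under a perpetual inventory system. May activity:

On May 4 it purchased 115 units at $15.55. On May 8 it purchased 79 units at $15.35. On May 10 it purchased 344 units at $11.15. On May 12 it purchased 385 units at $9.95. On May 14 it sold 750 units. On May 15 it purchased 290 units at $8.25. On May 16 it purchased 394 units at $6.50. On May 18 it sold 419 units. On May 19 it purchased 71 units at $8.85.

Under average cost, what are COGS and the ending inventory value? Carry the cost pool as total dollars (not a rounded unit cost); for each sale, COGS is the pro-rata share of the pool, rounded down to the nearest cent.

After May 4: 115 on hand, pool $1,788.25 (≈ $15.5500 each)
After May 8: 194 on hand, pool $3,000.90 (≈ $15.4686 each)
After May 10: 538 on hand, pool $6,836.50 (≈ $12.7072 each)
After May 12: 923 on hand, pool $10,667.25 (≈ $11.5572 each)
May 14, sell 750: 750/923 × $10,667.25 → $8,667.86
After May 15: 463 on hand, pool $4,391.89 (≈ $9.4857 each)
After May 16: 857 on hand, pool $6,952.89 (≈ $8.1131 each)
May 18, sell 419: 419/857 × $6,952.89 → $3,399.37
After May 19: 509 on hand, pool $4,181.87 (≈ $8.2159 each)
Total COGS = $8,667.86 + $3,399.37 = $12,067.23
Ending inventory (cost pool remaining) = $4,181.87

COGS = $12,067.23; ending inventory = $4,181.87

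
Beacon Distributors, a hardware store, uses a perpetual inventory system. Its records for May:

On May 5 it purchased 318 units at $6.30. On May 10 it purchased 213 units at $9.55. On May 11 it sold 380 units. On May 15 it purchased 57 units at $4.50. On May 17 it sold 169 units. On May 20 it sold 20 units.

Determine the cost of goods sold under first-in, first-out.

COGS = $4,208.55

May 11, 380 sold [FIFO — oldest first]: 318 @ $6.30 + 62 @ $9.55 = $2,595.50
May 17, 169 sold [FIFO — oldest first]: 151 @ $9.55 + 18 @ $4.50 = $1,523.05
May 20, 20 sold [FIFO — oldest first]: 20 @ $4.50 = $90.00
Total COGS = $2,595.50 + $1,523.05 + $90.00 = $4,208.55
Ending inventory: 19 @ $4.50 = $85.50
Check: goods available $4,294.05 = COGS $4,208.55 + ending $85.50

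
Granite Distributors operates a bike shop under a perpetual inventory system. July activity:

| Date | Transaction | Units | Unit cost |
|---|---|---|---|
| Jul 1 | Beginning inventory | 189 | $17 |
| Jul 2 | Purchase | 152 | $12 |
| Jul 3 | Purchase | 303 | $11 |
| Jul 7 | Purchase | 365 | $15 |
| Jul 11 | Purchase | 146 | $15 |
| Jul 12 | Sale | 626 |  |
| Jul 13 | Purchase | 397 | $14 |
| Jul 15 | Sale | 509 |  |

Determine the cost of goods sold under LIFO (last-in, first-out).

Jul 12, 626 sold [LIFO — newest first]: 146 @ $15 + 365 @ $15 + 115 @ $11 = $8,930
Jul 15, 509 sold [LIFO — newest first]: 397 @ $14 + 112 @ $11 = $6,790
Total COGS = $8,930 + $6,790 = $15,720
Ending inventory: 189 @ $17 + 152 @ $12 + 76 @ $11 = $5,873

COGS = $15,720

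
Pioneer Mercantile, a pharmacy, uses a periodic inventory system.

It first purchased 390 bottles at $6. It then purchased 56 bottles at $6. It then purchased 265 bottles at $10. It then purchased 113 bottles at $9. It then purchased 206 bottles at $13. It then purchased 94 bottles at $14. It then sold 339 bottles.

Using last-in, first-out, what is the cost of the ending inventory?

Ending inventory = $5,992

Sale 1 (339) [LIFO — newest first]: 94 @ $14 + 206 @ $13 + 39 @ $9 = $4,345
Ending inventory: 390 @ $6 + 56 @ $6 + 265 @ $10 + 74 @ $9 = $5,992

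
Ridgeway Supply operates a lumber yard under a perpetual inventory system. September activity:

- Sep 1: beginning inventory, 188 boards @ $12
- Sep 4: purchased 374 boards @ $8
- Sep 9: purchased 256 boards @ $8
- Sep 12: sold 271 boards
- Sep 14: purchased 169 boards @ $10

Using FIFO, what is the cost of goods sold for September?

COGS = $2,920

Sep 12, 271 sold [FIFO — oldest first]: 188 @ $12 + 83 @ $8 = $2,920
Ending inventory: 291 @ $8 + 256 @ $8 + 169 @ $10 = $6,066
Check: goods available $8,986 = COGS $2,920 + ending $6,066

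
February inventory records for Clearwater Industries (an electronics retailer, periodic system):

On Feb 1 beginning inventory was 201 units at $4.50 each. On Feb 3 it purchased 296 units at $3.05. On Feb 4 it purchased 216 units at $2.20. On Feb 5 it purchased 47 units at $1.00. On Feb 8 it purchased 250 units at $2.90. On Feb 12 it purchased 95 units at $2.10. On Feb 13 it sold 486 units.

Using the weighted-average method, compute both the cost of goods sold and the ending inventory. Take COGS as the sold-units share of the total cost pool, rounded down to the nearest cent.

Feb 13, sell 486: 486/1105 × $3,254.00 → $1,431.17
Ending inventory (cost pool remaining) = $1,822.83
Check: goods available $3,254.00 = COGS $1,431.17 + ending $1,822.83

COGS = $1,431.17; ending inventory = $1,822.83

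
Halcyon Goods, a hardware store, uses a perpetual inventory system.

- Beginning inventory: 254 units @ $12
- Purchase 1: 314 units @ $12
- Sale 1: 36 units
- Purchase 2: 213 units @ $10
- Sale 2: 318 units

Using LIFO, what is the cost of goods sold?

COGS = $3,822

Sale 1 (36) [LIFO — newest first]: 36 @ $12 = $432
Sale 2 (318) [LIFO — newest first]: 213 @ $10 + 105 @ $12 = $3,390
Total COGS = $432 + $3,390 = $3,822
Ending inventory: 254 @ $12 + 173 @ $12 = $5,124
Check: goods available $8,946 = COGS $3,822 + ending $5,124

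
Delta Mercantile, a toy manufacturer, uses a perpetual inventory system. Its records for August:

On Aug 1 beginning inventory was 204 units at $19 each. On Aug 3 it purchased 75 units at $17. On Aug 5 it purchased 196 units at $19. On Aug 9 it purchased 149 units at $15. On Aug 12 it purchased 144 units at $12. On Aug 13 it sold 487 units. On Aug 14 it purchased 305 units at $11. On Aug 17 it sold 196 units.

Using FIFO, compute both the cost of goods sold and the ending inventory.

COGS = $11,818; ending inventory = $4,375

Aug 13, 487 sold [FIFO — oldest first]: 204 @ $19 + 75 @ $17 + 196 @ $19 + 12 @ $15 = $9,055
Aug 17, 196 sold [FIFO — oldest first]: 137 @ $15 + 59 @ $12 = $2,763
Total COGS = $9,055 + $2,763 = $11,818
Ending inventory: 85 @ $12 + 305 @ $11 = $4,375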